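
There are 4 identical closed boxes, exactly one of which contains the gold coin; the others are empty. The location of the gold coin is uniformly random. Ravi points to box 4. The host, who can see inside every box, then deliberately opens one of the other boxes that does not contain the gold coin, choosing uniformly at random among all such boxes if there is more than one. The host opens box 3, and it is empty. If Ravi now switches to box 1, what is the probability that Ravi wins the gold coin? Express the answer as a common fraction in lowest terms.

Consider each possible location of the gold coin in turn.
If it is in either of boxes 1 and 2 (prior 1/4 each): the host has 2 equally likely choices, so probability 1/2; weight (1/4)·(1/2) = 1/8 each.
If it is in box 3 (prior 1/4): the host opened box 3, so this case is ruled out; weight (1/4)·0 = 0.
If it is in box 4 (prior 1/4): the host has 3 equally likely choices, so probability 1/3; weight (1/4)·(1/3) = 1/12.
The weights sum to 1/3.
So P(the gold coin in box 1 | the host opened box 3) = (1/8) / (1/3) = 3/8.

3/8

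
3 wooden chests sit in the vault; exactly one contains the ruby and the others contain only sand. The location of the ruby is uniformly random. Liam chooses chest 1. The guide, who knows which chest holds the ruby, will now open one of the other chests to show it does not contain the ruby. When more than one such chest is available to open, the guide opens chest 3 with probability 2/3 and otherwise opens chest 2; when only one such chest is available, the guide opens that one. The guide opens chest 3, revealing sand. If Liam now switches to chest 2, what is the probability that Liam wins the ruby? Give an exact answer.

3/5

Condition on the true location of the ruby.
If it is in chest 1 (prior 1/3): chest 3 is available, opened with probability 2/3; weight (1/3)·(2/3) = 2/9.
If it is in chest 2 (prior 1/3): only chest 3 is available, probability 1; weight (1/3)·1 = 1/3.
If it is in chest 3 (prior 1/3): the guide opened chest 3, so this case is ruled out; weight (1/3)·0 = 0.
The weights sum to 5/9.
So P(the ruby in chest 2 | the guide opened chest 3) = (1/3) / (5/9) = 3/5.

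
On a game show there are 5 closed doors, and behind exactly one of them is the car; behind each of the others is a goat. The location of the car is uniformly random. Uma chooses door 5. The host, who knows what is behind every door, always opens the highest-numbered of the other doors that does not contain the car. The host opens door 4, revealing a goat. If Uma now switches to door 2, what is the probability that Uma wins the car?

Consider each possible location of the car in turn.
If it is behind any of doors 1, 2, 3, and 5 (prior 1/5 each): door 4 is the highest-numbered option available, probability 1; weight (1/5)·1 = 1/5 each.
If it is behind door 4 (prior 1/5): the host opened door 4, so this case is ruled out; weight (1/5)·0 = 0.
The weights sum to 4/5.
So P(the car behind door 2 | the host opened door 4) = (1/5) / (4/5) = 1/4.

1/4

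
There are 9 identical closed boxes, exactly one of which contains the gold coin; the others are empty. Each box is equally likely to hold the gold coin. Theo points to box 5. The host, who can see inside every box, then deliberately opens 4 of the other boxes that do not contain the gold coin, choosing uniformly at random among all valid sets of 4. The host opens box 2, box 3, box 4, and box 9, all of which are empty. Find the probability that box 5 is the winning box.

Apply Bayes' rule, conditioning on where the gold coin actually is.
If it is in any of boxes 1, 6, 7, and 8 (prior 1/9 each): the host has 35 equally likely choices, so probability 1/35; weight (1/9)·(1/35) = 1/315 each.
If it is in any of boxes 2, 3, 4, and 9 (prior 1/9 each): that box was opened and seen not to hold the prize — ruled out; weight (1/9)·0 = 0 each.
If it is in box 5 (prior 1/9): the host has 70 equally likely choices, so probability 1/70; weight (1/9)·(1/70) = 1/630.
The weights sum to 1/70.
So P(the gold coin in box 5 | the host opened box 2, box 3, box 4, and box 9) = (1/630) / (1/70) = 1/9.

1/9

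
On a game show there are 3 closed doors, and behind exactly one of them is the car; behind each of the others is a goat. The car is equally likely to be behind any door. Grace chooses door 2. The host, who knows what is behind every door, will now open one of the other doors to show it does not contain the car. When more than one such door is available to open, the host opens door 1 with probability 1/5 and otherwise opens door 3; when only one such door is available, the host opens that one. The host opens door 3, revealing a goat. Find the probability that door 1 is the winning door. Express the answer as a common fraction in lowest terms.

5/9

Apply Bayes' rule, conditioning on where the car actually is.
If it is behind door 1 (prior 1/3): only door 3 is available, probability 1; weight (1/3)·1 = 1/3.
If it is behind door 2 (prior 1/3): door 1 is available but not opened, probability 4/5; weight (1/3)·(4/5) = 4/15.
If it is behind door 3 (prior 1/3): the host opened door 3, so this case is ruled out; weight (1/3)·0 = 0.
The weights sum to 3/5.
So P(the car behind door 1 | the host opened door 3) = (1/3) / (3/5) = 5/9.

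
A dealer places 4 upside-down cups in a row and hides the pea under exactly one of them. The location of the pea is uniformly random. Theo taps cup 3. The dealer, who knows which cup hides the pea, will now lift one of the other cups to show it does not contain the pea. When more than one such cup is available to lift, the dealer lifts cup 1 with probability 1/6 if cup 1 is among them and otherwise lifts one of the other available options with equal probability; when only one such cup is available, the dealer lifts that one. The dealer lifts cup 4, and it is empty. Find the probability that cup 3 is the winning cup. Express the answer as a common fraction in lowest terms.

Apply Bayes' rule, conditioning on where the pea actually is.
If it is under cup 1 (prior 1/4): cup 1 holds the prize so is unavailable; the dealer chooses uniformly among the 2 others, probability 1/2; weight (1/4)·(1/2) = 1/8.
If it is under cup 2 (prior 1/4): cup 1 is available but not opened, probability 5/6; weight (1/4)·(5/6) = 5/24.
If it is under cup 3 (prior 1/4): cup 1 is available but not opened; cup 4 gets probability (1 − 1/6)/2 = 5/12; weight (1/4)·(5/12) = 5/48.
If it is under cup 4 (prior 1/4): the dealer opened cup 4, so this case is ruled out; weight (1/4)·0 = 0.
The weights sum to 7/16.
So P(the pea under cup 3 | the dealer opened cup 4) = (5/48) / (7/16) = 5/21.

5/21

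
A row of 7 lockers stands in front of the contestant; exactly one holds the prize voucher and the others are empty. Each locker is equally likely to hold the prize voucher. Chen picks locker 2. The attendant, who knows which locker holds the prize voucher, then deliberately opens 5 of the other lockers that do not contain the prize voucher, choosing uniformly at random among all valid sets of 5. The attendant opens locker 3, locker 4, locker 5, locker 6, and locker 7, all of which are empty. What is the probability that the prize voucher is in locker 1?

Consider each possible location of the prize voucher in turn.
If it is in locker 1 (prior 1/7): the attendant has no choice, probability 1; weight (1/7)·1 = 1/7.
If it is in locker 2 (prior 1/7): the attendant has 6 equally likely choices, so probability 1/6; weight (1/7)·(1/6) = 1/42.
If it is in any of lockers 3, 4, 5, 6, and 7 (prior 1/7 each): that locker was opened and seen not to hold the prize — ruled out; weight (1/7)·0 = 0 each.
The weights sum to 1/6.
So P(the prize voucher in locker 1 | the attendant opened locker 3, locker 4, locker 5, locker 6, and locker 7) = (1/7) / (1/6) = 6/7.

6/7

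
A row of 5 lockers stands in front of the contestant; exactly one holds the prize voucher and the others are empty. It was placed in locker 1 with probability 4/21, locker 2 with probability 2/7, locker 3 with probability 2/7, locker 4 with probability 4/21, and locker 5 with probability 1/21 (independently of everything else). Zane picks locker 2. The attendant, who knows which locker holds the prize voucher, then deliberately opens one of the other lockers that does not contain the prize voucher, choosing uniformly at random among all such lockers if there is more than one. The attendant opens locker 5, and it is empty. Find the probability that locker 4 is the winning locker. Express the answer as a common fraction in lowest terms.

8/37

Consider each possible location of the prize voucher in turn.
If it is in either of lockers 1 and 4 (prior 4/21 each): the attendant has 3 equally likely choices, so probability 1/3; weight (4/21)·(1/3) = 4/63 each.
If it is in locker 2 (prior 2/7): the attendant has 4 equally likely choices, so probability 1/4; weight (2/7)·(1/4) = 1/14.
If it is in locker 3 (prior 2/7): the attendant has 3 equally likely choices, so probability 1/3; weight (2/7)·(1/3) = 2/21.
If it is in locker 5 (prior 1/21): the attendant opened locker 5, so this case is ruled out; weight (1/21)·0 = 0.
The weights sum to 37/126.
So P(the prize voucher in locker 4 | the attendant opened locker 5) = (4/63) / (37/126) = 8/37.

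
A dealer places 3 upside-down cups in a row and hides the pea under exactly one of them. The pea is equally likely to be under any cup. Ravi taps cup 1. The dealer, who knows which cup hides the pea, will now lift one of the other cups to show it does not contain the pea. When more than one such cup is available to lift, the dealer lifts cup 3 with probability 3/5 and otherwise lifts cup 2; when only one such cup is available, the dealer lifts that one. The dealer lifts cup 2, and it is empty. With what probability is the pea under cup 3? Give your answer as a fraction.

5/7

Consider each possible location of the pea in turn.
If it is under cup 1 (prior 1/3): cup 3 is available but not opened, probability 2/5; weight (1/3)·(2/5) = 2/15.
If it is under cup 2 (prior 1/3): the dealer opened cup 2, so this case is ruled out; weight (1/3)·0 = 0.
If it is under cup 3 (prior 1/3): only cup 2 is available, probability 1; weight (1/3)·1 = 1/3.
The weights sum to 7/15.
So P(the pea under cup 3 | the dealer opened cup 2) = (1/3) / (7/15) = 5/7.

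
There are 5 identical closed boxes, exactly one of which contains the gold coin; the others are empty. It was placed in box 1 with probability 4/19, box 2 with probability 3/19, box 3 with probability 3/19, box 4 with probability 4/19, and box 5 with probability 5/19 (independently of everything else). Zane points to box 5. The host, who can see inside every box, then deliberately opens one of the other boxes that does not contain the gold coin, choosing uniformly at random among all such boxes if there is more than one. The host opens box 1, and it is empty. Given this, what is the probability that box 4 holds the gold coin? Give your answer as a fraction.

16/55

Apply Bayes' rule, conditioning on where the gold coin actually is.
If it is in box 1 (prior 4/19): the host opened box 1, so this case is ruled out; weight (4/19)·0 = 0.
If it is in either of boxes 2 and 3 (prior 3/19 each): the host has 3 equally likely choices, so probability 1/3; weight (3/19)·(1/3) = 1/19 each.
If it is in box 4 (prior 4/19): the host has 3 equally likely choices, so probability 1/3; weight (4/19)·(1/3) = 4/57.
If it is in box 5 (prior 5/19): the host has 4 equally likely choices, so probability 1/4; weight (5/19)·(1/4) = 5/76.
The weights sum to 55/228.
So P(the gold coin in box 4 | the host opened box 1) = (4/57) / (55/228) = 16/55.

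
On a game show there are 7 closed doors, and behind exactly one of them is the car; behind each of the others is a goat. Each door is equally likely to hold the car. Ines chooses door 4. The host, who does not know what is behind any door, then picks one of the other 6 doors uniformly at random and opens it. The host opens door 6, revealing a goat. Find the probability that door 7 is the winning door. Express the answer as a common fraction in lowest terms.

Condition on the true location of the car.
If it is behind any of doors 1, 2, 3, 4, 5, and 7 (prior 1/7 each): the host picks door 6 with probability 1/6 regardless, and it is not the prize; weight (1/7)·(1/6) = 1/42 each.
If it is behind door 6 (prior 1/7): the host opened door 6, so this case is ruled out; weight (1/7)·0 = 0.
The weights sum to 1/7.
So P(the car behind door 7 | the host opened door 6) = (1/42) / (1/7) = 1/6.

1/6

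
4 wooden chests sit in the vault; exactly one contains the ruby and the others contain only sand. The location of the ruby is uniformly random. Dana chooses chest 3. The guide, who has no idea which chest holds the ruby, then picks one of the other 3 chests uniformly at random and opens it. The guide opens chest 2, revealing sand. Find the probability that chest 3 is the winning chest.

Consider each possible location of the ruby in turn.
If it is in any of chests 1, 3, and 4 (prior 1/4 each): the guide picks chest 2 with probability 1/3 regardless, and it is not the prize; weight (1/4)·(1/3) = 1/12 each.
If it is in chest 2 (prior 1/4): the guide opened chest 2, so this case is ruled out; weight (1/4)·0 = 0.
The weights sum to 1/4.
So P(the ruby in chest 3 | the guide opened chest 2) = (1/12) / (1/4) = 1/3.

1/3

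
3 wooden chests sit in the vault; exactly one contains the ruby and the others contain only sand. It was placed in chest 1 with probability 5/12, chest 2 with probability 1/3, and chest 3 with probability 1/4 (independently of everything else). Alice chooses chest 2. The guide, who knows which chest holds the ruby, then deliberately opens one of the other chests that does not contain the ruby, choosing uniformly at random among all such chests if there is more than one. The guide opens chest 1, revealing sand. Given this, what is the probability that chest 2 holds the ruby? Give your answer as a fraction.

2/5

Consider each possible location of the ruby in turn.
If it is in chest 1 (prior 5/12): the guide opened chest 1, so this case is ruled out; weight (5/12)·0 = 0.
If it is in chest 2 (prior 1/3): the guide has 2 equally likely choices, so probability 1/2; weight (1/3)·(1/2) = 1/6.
If it is in chest 3 (prior 1/4): the guide has no choice, probability 1; weight (1/4)·1 = 1/4.
The weights sum to 5/12.
So P(the ruby in chest 2 | the guide opened chest 1) = (1/6) / (5/12) = 2/5.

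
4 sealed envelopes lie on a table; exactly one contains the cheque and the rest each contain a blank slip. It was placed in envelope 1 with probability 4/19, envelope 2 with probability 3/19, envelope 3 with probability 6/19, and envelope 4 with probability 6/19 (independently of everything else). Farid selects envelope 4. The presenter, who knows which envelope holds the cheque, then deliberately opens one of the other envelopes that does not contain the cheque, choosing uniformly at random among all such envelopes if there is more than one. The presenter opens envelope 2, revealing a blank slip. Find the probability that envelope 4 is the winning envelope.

2/7

Condition on the true location of the cheque.
If it is in envelope 1 (prior 4/19): the presenter has 2 equally likely choices, so probability 1/2; weight (4/19)·(1/2) = 2/19.
If it is in envelope 2 (prior 3/19): the presenter opened envelope 2, so this case is ruled out; weight (3/19)·0 = 0.
If it is in envelope 3 (prior 6/19): the presenter has 2 equally likely choices, so probability 1/2; weight (6/19)·(1/2) = 3/19.
If it is in envelope 4 (prior 6/19): the presenter has 3 equally likely choices, so probability 1/3; weight (6/19)·(1/3) = 2/19.
The weights sum to 7/19.
So P(the cheque in envelope 4 | the presenter opened envelope 2) = (2/19) / (7/19) = 2/7.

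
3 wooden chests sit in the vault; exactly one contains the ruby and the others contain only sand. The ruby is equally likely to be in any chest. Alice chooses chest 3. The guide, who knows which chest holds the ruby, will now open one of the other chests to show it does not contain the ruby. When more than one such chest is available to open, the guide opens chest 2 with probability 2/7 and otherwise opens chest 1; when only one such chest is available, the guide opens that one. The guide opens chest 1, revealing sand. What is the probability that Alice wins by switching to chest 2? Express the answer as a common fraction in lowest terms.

Apply Bayes' rule, conditioning on where the ruby actually is.
If it is in chest 1 (prior 1/3): the guide opened chest 1, so this case is ruled out; weight (1/3)·0 = 0.
If it is in chest 2 (prior 1/3): only chest 1 is available, probability 1; weight (1/3)·1 = 1/3.
If it is in chest 3 (prior 1/3): chest 2 is available but not opened, probability 5/7; weight (1/3)·(5/7) = 5/21.
The weights sum to 4/7.
So P(the ruby in chest 2 | the guide opened chest 1) = (1/3) / (4/7) = 7/12.

7/12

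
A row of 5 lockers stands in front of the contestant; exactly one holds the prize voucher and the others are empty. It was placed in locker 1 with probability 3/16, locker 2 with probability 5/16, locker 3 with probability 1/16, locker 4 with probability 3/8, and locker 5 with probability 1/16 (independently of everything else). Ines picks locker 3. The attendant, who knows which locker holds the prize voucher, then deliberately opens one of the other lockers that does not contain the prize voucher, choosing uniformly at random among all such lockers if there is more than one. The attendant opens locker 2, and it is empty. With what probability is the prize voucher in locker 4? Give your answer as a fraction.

24/43

Consider each possible location of the prize voucher in turn.
If it is in locker 1 (prior 3/16): the attendant has 3 equally likely choices, so probability 1/3; weight (3/16)·(1/3) = 1/16.
If it is in locker 2 (prior 5/16): the attendant opened locker 2, so this case is ruled out; weight (5/16)·0 = 0.
If it is in locker 3 (prior 1/16): the attendant has 4 equally likely choices, so probability 1/4; weight (1/16)·(1/4) = 1/64.
If it is in locker 4 (prior 3/8): the attendant has 3 equally likely choices, so probability 1/3; weight (3/8)·(1/3) = 1/8.
If it is in locker 5 (prior 1/16): the attendant has 3 equally likely choices, so probability 1/3; weight (1/16)·(1/3) = 1/48.
The weights sum to 43/192.
So P(the prize voucher in locker 4 | the attendant opened locker 2) = (1/8) / (43/192) = 24/43.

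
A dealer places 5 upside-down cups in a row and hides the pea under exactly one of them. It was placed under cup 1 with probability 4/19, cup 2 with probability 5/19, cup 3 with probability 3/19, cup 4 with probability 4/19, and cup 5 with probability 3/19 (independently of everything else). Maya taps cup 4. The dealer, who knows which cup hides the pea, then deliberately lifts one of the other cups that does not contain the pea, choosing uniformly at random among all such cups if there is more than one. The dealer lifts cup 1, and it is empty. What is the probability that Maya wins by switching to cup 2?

Consider each possible location of the pea in turn.
If it is under cup 1 (prior 4/19): the dealer opened cup 1, so this case is ruled out; weight (4/19)·0 = 0.
If it is under cup 2 (prior 5/19): the dealer has 3 equally likely choices, so probability 1/3; weight (5/19)·(1/3) = 5/57.
If it is under either of cups 3 and 5 (prior 3/19 each): the dealer has 3 equally likely choices, so probability 1/3; weight (3/19)·(1/3) = 1/19 each.
If it is under cup 4 (prior 4/19): the dealer has 4 equally likely choices, so probability 1/4; weight (4/19)·(1/4) = 1/19.
The weights sum to 14/57.
So P(the pea under cup 2 | the dealer opened cup 1) = (5/57) / (14/57) = 5/14.

5/14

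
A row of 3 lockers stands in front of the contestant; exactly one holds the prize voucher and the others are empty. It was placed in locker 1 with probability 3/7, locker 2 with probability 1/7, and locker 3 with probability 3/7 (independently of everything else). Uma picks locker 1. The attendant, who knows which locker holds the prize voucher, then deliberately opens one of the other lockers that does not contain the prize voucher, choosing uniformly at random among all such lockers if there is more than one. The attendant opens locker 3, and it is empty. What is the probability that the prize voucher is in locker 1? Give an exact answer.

3/5

Consider each possible location of the prize voucher in turn.
If it is in locker 1 (prior 3/7): the attendant has 2 equally likely choices, so probability 1/2; weight (3/7)·(1/2) = 3/14.
If it is in locker 2 (prior 1/7): the attendant has no choice, probability 1; weight (1/7)·1 = 1/7.
If it is in locker 3 (prior 3/7): the attendant opened locker 3, so this case is ruled out; weight (3/7)·0 = 0.
The weights sum to 5/14.
So P(the prize voucher in locker 1 | the attendant opened locker 3) = (3/14) / (5/14) = 3/5.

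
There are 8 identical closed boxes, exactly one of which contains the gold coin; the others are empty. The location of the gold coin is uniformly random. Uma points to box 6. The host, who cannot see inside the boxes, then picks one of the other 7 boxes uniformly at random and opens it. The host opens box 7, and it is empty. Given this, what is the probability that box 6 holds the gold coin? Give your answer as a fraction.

1/7

Condition on the true location of the gold coin.
If it is in any of boxes 1, 2, 3, 4, 5, 6, and 8 (prior 1/8 each): the host picks box 7 with probability 1/7 regardless, and it is not the prize; weight (1/8)·(1/7) = 1/56 each.
If it is in box 7 (prior 1/8): the host opened box 7, so this case is ruled out; weight (1/8)·0 = 0.
The weights sum to 1/8.
So P(the gold coin in box 6 | the host opened box 7) = (1/56) / (1/8) = 1/7.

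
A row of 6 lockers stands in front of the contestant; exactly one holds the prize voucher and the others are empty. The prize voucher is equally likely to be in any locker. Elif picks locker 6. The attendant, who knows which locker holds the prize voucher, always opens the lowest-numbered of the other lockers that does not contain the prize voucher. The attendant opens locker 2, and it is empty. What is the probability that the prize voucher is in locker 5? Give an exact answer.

0

Condition on the true location of the prize voucher.
If it is in locker 1 (prior 1/6): locker 2 is the lowest-numbered option available, probability 1; weight (1/6)·1 = 1/6.
If it is in locker 2 (prior 1/6): the attendant opened locker 2, so this case is ruled out; weight (1/6)·0 = 0.
If it is in any of lockers 3, 4, 5, and 6 (prior 1/6 each): the attendant would have opened locker 1 instead, probability 0; weight (1/6)·0 = 0 each.
The weights sum to 1/6.
So P(the prize voucher in locker 5 | the attendant opened locker 2) = 0 / (1/6) = 0.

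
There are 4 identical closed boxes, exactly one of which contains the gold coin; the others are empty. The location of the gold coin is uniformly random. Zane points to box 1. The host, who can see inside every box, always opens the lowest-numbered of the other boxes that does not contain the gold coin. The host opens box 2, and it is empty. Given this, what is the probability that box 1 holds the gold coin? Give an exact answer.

Consider each possible location of the gold coin in turn.
If it is in any of boxes 1, 3, and 4 (prior 1/4 each): box 2 is the lowest-numbered option available, probability 1; weight (1/4)·1 = 1/4 each.
If it is in box 2 (prior 1/4): the host opened box 2, so this case is ruled out; weight (1/4)·0 = 0.
The weights sum to 3/4.
So P(the gold coin in box 1 | the host opened box 2) = (1/4) / (3/4) = 1/3.

1/3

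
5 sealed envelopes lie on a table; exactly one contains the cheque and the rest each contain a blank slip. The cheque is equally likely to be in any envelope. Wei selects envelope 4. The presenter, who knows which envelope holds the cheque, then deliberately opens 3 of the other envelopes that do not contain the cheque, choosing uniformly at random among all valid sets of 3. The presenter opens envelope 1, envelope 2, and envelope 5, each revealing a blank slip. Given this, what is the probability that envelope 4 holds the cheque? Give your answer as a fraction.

Condition on the true location of the cheque.
If it is in any of envelopes 1, 2, and 5 (prior 1/5 each): that envelope was opened and seen not to hold the prize — ruled out; weight (1/5)·0 = 0 each.
If it is in envelope 3 (prior 1/5): the presenter has no choice, probability 1; weight (1/5)·1 = 1/5.
If it is in envelope 4 (prior 1/5): the presenter has 4 equally likely choices, so probability 1/4; weight (1/5)·(1/4) = 1/20.
The weights sum to 1/4.
So P(the cheque in envelope 4 | the presenter opened envelope 1, envelope 2, and envelope 5) = (1/20) / (1/4) = 1/5.

1/5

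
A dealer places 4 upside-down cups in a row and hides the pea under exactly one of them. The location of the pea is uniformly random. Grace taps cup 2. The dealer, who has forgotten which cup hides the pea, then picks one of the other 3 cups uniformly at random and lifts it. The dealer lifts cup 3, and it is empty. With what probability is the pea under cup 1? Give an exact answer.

1/3

Consider each possible location of the pea in turn.
If it is under any of cups 1, 2, and 4 (prior 1/4 each): the dealer picks cup 3 with probability 1/3 regardless, and it is not the prize; weight (1/4)·(1/3) = 1/12 each.
If it is under cup 3 (prior 1/4): the dealer opened cup 3, so this case is ruled out; weight (1/4)·0 = 0.
The weights sum to 1/4.
So P(the pea under cup 1 | the dealer opened cup 3) = (1/12) / (1/4) = 1/3.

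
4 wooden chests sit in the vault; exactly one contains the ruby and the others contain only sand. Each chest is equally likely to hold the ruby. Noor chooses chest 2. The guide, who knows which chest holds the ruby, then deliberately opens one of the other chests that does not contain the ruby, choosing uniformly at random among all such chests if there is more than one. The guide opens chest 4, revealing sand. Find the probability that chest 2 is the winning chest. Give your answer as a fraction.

Consider each possible location of the ruby in turn.
If it is in either of chests 1 and 3 (prior 1/4 each): the guide has 2 equally likely choices, so probability 1/2; weight (1/4)·(1/2) = 1/8 each.
If it is in chest 2 (prior 1/4): the guide has 3 equally likely choices, so probability 1/3; weight (1/4)·(1/3) = 1/12.
If it is in chest 4 (prior 1/4): the guide opened chest 4, so this case is ruled out; weight (1/4)·0 = 0.
The weights sum to 1/3.
So P(the ruby in chest 2 | the guide opened chest 4) = (1/12) / (1/3) = 1/4.

1/4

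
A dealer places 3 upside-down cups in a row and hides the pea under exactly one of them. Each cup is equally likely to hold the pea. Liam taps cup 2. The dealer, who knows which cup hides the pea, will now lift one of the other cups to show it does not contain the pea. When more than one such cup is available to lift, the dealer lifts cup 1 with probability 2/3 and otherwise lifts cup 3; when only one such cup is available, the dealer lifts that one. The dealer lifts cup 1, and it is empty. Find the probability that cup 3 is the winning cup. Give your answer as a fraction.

3/5

Consider each possible location of the pea in turn.
If it is under cup 1 (prior 1/3): the dealer opened cup 1, so this case is ruled out; weight (1/3)·0 = 0.
If it is under cup 2 (prior 1/3): cup 1 is available, opened with probability 2/3; weight (1/3)·(2/3) = 2/9.
If it is under cup 3 (prior 1/3): only cup 1 is available, probability 1; weight (1/3)·1 = 1/3.
The weights sum to 5/9.
So P(the pea under cup 3 | the dealer opened cup 1) = (1/3) / (5/9) = 3/5.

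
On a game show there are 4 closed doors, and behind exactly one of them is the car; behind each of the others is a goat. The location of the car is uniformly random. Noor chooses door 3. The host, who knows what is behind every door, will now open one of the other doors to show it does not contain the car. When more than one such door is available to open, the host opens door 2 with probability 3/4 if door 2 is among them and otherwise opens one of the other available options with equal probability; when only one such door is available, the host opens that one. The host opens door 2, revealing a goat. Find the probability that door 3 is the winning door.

1/3

Apply Bayes' rule, conditioning on where the car actually is.
If it is behind any of doors 1, 3, and 4 (prior 1/4 each): door 2 is available, opened with probability 3/4; weight (1/4)·(3/4) = 3/16 each.
If it is behind door 2 (prior 1/4): the host opened door 2, so this case is ruled out; weight (1/4)·0 = 0.
The weights sum to 9/16.
So P(the car behind door 3 | the host opened door 2) = (3/16) / (9/16) = 1/3.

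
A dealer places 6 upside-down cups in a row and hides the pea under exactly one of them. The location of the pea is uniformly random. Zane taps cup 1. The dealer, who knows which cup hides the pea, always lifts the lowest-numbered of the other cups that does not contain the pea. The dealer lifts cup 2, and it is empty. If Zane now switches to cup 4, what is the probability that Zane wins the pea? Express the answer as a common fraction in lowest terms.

1/5

Consider each possible location of the pea in turn.
If it is under any of cups 1, 3, 4, 5, and 6 (prior 1/6 each): cup 2 is the lowest-numbered option available, probability 1; weight (1/6)·1 = 1/6 each.
If it is under cup 2 (prior 1/6): the dealer opened cup 2, so this case is ruled out; weight (1/6)·0 = 0.
The weights sum to 5/6.
So P(the pea under cup 4 | the dealer opened cup 2) = (1/6) / (5/6) = 1/5.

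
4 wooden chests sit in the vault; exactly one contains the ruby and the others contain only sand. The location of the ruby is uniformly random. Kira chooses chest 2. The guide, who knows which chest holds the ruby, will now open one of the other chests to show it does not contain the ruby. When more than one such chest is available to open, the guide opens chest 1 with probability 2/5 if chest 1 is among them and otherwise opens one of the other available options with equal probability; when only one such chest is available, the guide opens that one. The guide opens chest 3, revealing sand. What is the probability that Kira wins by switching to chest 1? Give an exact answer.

5/14

Apply Bayes' rule, conditioning on where the ruby actually is.
If it is in chest 1 (prior 1/4): chest 1 holds the prize so is unavailable; the guide chooses uniformly among the 2 others, probability 1/2; weight (1/4)·(1/2) = 1/8.
If it is in chest 2 (prior 1/4): chest 1 is available but not opened; chest 3 gets probability (1 − 2/5)/2 = 3/10; weight (1/4)·(3/10) = 3/40.
If it is in chest 3 (prior 1/4): the guide opened chest 3, so this case is ruled out; weight (1/4)·0 = 0.
If it is in chest 4 (prior 1/4): chest 1 is available but not opened, probability 3/5; weight (1/4)·(3/5) = 3/20.
The weights sum to 7/20.
So P(the ruby in chest 1 | the guide opened chest 3) = (1/8) / (7/20) = 5/14.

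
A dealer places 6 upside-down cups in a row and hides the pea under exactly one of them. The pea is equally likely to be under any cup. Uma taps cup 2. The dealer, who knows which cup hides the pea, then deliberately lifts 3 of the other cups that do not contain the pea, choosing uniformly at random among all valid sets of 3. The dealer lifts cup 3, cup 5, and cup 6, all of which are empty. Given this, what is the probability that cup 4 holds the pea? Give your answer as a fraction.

5/12

Apply Bayes' rule, conditioning on where the pea actually is.
If it is under either of cups 1 and 4 (prior 1/6 each): the dealer has 4 equally likely choices, so probability 1/4; weight (1/6)·(1/4) = 1/24 each.
If it is under cup 2 (prior 1/6): the dealer has 10 equally likely choices, so probability 1/10; weight (1/6)·(1/10) = 1/60.
If it is under any of cups 3, 5, and 6 (prior 1/6 each): that cup was opened and seen not to hold the prize — ruled out; weight (1/6)·0 = 0 each.
The weights sum to 1/10.
So P(the pea under cup 4 | the dealer opened cup 3, cup 5, and cup 6) = (1/24) / (1/10) = 5/12.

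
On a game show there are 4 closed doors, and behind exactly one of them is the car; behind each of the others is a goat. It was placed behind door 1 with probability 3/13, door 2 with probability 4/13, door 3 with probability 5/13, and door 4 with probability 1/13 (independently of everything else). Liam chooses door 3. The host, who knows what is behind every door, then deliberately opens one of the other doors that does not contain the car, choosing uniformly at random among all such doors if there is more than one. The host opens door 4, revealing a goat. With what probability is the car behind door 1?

9/31

Apply Bayes' rule, conditioning on where the car actually is.
If it is behind door 1 (prior 3/13): the host has 2 equally likely choices, so probability 1/2; weight (3/13)·(1/2) = 3/26.
If it is behind door 2 (prior 4/13): the host has 2 equally likely choices, so probability 1/2; weight (4/13)·(1/2) = 2/13.
If it is behind door 3 (prior 5/13): the host has 3 equally likely choices, so probability 1/3; weight (5/13)·(1/3) = 5/39.
If it is behind door 4 (prior 1/13): the host opened door 4, so this case is ruled out; weight (1/13)·0 = 0.
The weights sum to 31/78.
So P(the car behind door 1 | the host opened door 4) = (3/26) / (31/78) = 9/31.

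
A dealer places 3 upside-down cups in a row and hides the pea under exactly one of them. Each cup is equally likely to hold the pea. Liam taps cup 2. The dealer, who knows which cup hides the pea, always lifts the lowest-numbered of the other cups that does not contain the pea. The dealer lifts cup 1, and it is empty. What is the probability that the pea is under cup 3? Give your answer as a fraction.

1/2

Apply Bayes' rule, conditioning on where the pea actually is.
If it is under cup 1 (prior 1/3): the dealer opened cup 1, so this case is ruled out; weight (1/3)·0 = 0.
If it is under either of cups 2 and 3 (prior 1/3 each): cup 1 is the lowest-numbered option available, probability 1; weight (1/3)·1 = 1/3 each.
The weights sum to 2/3.
So P(the pea under cup 3 | the dealer opened cup 1) = (1/3) / (2/3) = 1/2.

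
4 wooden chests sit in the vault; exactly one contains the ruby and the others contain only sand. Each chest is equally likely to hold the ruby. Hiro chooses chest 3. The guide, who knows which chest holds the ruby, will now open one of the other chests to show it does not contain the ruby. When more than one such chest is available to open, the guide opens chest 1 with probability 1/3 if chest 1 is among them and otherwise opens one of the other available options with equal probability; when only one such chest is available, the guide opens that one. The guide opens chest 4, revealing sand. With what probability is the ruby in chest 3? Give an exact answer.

2/9

Consider each possible location of the ruby in turn.
If it is in chest 1 (prior 1/4): chest 1 holds the prize so is unavailable; the guide chooses uniformly among the 2 others, probability 1/2; weight (1/4)·(1/2) = 1/8.
If it is in chest 2 (prior 1/4): chest 1 is available but not opened, probability 2/3; weight (1/4)·(2/3) = 1/6.
If it is in chest 3 (prior 1/4): chest 1 is available but not opened; chest 4 gets probability (1 − 1/3)/2 = 1/3; weight (1/4)·(1/3) = 1/12.
If it is in chest 4 (prior 1/4): the guide opened chest 4, so this case is ruled out; weight (1/4)·0 = 0.
The weights sum to 3/8.
So P(the ruby in chest 3 | the guide opened chest 4) = (1/12) / (3/8) = 2/9.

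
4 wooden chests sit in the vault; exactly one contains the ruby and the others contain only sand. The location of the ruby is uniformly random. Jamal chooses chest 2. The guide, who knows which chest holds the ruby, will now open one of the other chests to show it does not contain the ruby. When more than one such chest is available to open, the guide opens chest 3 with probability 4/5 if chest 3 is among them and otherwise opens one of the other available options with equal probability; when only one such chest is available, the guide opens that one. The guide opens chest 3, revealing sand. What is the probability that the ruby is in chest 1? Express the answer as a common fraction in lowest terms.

Apply Bayes' rule, conditioning on where the ruby actually is.
If it is in any of chests 1, 2, and 4 (prior 1/4 each): chest 3 is available, opened with probability 4/5; weight (1/4)·(4/5) = 1/5 each.
If it is in chest 3 (prior 1/4): the guide opened chest 3, so this case is ruled out; weight (1/4)·0 = 0.
The weights sum to 3/5.
So P(the ruby in chest 1 | the guide opened chest 3) = (1/5) / (3/5) = 1/3.

1/3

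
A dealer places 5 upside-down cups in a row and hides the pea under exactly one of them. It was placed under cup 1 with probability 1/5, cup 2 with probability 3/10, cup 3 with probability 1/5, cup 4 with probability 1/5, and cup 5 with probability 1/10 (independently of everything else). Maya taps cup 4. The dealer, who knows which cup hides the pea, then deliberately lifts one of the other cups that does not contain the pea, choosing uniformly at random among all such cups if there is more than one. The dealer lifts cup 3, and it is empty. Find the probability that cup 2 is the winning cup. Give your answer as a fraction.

2/5

Consider each possible location of the pea in turn.
If it is under cup 1 (prior 1/5): the dealer has 3 equally likely choices, so probability 1/3; weight (1/5)·(1/3) = 1/15.
If it is under cup 2 (prior 3/10): the dealer has 3 equally likely choices, so probability 1/3; weight (3/10)·(1/3) = 1/10.
If it is under cup 3 (prior 1/5): the dealer opened cup 3, so this case is ruled out; weight (1/5)·0 = 0.
If it is under cup 4 (prior 1/5): the dealer has 4 equally likely choices, so probability 1/4; weight (1/5)·(1/4) = 1/20.
If it is under cup 5 (prior 1/10): the dealer has 3 equally likely choices, so probability 1/3; weight (1/10)·(1/3) = 1/30.
The weights sum to 1/4.
So P(the pea under cup 2 | the dealer opened cup 3) = (1/10) / (1/4) = 2/5.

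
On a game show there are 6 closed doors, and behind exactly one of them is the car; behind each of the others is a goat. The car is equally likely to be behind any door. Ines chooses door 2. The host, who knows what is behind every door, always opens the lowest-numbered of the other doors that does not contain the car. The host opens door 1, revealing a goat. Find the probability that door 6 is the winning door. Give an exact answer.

Consider each possible location of the car in turn.
If it is behind door 1 (prior 1/6): the host opened door 1, so this case is ruled out; weight (1/6)·0 = 0.
If it is behind any of doors 2, 3, 4, 5, and 6 (prior 1/6 each): door 1 is the lowest-numbered option available, probability 1; weight (1/6)·1 = 1/6 each.
The weights sum to 5/6.
So P(the car behind door 6 | the host opened door 1) = (1/6) / (5/6) = 1/5.

1/5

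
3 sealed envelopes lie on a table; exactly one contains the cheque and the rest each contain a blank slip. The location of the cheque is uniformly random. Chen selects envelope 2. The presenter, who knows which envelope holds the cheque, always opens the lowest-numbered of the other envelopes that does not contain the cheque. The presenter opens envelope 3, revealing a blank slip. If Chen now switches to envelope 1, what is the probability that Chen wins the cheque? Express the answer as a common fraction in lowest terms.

1

Apply Bayes' rule, conditioning on where the cheque actually is.
If it is in envelope 1 (prior 1/3): envelope 3 is the lowest-numbered option available, probability 1; weight (1/3)·1 = 1/3.
If it is in envelope 2 (prior 1/3): the presenter would have opened envelope 1 instead, probability 0; weight (1/3)·0 = 0.
If it is in envelope 3 (prior 1/3): the presenter opened envelope 3, so this case is ruled out; weight (1/3)·0 = 0.
The weights sum to 1/3.
So P(the cheque in envelope 1 | the presenter opened envelope 3) = (1/3) / (1/3) = 1.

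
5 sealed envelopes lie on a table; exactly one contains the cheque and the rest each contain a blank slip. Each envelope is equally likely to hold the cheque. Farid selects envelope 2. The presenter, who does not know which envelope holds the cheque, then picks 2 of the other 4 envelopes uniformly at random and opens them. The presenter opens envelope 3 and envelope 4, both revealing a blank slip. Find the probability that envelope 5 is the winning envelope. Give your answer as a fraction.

Because the presenter chose which envelopes to open without knowing where the cheque is, the choice is independent of the prize location. Learning that none of the 2 opened envelopes holds the cheque simply rules out those 2 locations and leaves the remaining 3 envelopes still equally likely by symmetry.
So P(the cheque in envelope 5) = 1/3.

1/3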